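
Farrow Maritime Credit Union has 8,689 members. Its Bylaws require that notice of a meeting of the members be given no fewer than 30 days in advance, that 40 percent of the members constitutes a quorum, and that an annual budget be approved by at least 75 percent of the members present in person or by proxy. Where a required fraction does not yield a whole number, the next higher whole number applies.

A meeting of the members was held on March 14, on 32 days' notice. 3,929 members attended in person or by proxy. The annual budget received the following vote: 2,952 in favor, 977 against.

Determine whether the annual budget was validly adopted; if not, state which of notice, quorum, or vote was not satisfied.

Notice: 32 days given; 30 required. Satisfied.
Quorum: 40% of 8,689 = 3,475.60, rounded up to 3,476; 3,929 present. Satisfied.
Vote: requires three-fourths of those present (3,929); 3/4 of 3929 = 2946.75, rounded up to 2947, so 2,947 needed; 2,952 in favor. Satisfied.

Valid — all requirements satisfied.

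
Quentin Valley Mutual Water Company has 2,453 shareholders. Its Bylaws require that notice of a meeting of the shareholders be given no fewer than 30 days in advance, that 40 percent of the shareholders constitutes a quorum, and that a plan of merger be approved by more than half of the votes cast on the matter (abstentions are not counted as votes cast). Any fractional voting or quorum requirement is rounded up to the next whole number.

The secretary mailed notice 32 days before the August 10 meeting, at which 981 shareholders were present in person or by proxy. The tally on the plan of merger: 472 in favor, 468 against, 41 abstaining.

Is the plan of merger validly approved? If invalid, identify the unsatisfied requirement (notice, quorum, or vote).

Invalid — quorum requirement not satisfied.

Notice: 32 days given; 30 required. Satisfied.
Quorum: 40% of 2,453 = 981.20, rounded up to 982; 981 present. Not satisfied.
Vote: requires a majority of the votes cast (981 − 41 abstaining = 940); a majority of 940 is 471, so 471 needed; 472 in favor. Satisfied.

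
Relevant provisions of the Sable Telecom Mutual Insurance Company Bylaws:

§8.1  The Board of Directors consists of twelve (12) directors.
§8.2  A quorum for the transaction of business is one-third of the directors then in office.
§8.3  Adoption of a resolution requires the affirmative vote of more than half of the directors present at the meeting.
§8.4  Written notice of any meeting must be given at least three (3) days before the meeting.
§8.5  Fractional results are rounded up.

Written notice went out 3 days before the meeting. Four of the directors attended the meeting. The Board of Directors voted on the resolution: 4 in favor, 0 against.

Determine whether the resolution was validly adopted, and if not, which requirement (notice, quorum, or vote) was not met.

Notice: 3 days given; 3 required (3 ≥ 3). Satisfied.
Quorum: 4 present; quorum is 4. Satisfied.
Vote: the resolution requires a majority of the directors present (4). A majority of 4 is 3, so 3 affirmative votes are needed; 4 voted in favor. Satisfied.

Valid — all requirements satisfied.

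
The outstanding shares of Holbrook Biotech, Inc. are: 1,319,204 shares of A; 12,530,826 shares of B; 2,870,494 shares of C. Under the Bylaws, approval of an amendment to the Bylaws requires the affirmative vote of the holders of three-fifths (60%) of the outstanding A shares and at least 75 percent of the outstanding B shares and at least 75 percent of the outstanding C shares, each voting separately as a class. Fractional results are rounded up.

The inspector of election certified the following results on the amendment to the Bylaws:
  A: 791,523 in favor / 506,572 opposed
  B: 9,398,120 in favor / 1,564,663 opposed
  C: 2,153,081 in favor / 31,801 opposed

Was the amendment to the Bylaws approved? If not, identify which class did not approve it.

A: 3/5 of 1319204 = 791522.40, rounded up to 791523; 791,523 required, 791,523 in favor — approved.
B: 3/4 of 12530826 = 9398119.50, rounded up to 9398120; 9,398,120 required, 9,398,120 in favor — approved.
C: 3/4 of 2870494 = 2152870.50, rounded up to 2152871; 2,152,871 required, 2,153,081 in favor — approved.

Approved — every class gave the required vote.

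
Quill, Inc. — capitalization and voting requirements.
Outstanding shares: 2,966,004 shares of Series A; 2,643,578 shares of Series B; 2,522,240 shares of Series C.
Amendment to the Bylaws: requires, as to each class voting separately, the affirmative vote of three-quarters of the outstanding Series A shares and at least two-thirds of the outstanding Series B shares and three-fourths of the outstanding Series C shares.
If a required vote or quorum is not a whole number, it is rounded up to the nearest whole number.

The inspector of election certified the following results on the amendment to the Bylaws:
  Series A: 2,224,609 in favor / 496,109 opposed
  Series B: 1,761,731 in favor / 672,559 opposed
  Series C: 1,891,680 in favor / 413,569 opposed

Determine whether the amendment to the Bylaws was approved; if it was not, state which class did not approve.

Series A: 3/4 of 2966004 = 2224503; 2,224,503 required, 2,224,609 in favor — approved.
Series B: 2/3 of 2643578 = 1762385.33, rounded up to 1762386; 1,762,386 required, 1,761,731 in favor — not approved.
Series C: 3/4 of 2522240 = 1891680; 1,891,680 required, 1,891,680 in favor — approved.

Not approved — the Series B shares did not give the required vote.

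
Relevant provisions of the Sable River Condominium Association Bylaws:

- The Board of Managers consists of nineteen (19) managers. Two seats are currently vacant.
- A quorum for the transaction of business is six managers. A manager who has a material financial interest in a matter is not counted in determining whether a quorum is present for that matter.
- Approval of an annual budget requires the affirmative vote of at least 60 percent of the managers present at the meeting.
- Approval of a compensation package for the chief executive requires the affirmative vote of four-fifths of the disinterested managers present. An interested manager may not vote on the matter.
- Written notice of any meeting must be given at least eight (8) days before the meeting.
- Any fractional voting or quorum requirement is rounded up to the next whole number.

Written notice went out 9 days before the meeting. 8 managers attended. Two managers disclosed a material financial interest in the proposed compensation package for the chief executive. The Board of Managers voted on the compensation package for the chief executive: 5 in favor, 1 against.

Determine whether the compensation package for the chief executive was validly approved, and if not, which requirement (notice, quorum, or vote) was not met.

Valid — all requirements satisfied.

Notice: 9 days given; 8 required (9 ≥ 8). Satisfied.
Quorum: 8 present, but the 2 interested managers do not count, leaving 6. Quorum is 6. Satisfied.
Vote: the compensation package for the chief executive requires four-fifths of the disinterested managers present (8 − 2 = 6). 4/5 of 6 = 4.80, rounded up to 5, so 5 affirmative votes are needed; 5 voted in favor. Satisfied.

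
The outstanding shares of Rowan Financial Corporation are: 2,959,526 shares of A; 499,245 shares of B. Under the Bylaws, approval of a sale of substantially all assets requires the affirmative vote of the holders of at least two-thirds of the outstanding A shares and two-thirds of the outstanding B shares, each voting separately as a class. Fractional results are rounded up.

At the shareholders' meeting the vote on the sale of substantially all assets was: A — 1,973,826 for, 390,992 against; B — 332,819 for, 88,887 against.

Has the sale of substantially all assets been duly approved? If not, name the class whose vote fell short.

Not approved — the B shares did not give the required vote.

A: 2/3 of 2959526 = 1973017.33, rounded up to 1973018; 1,973,018 required, 1,973,826 in favor — approved.
B: 2/3 of 499245 = 332830; 332,830 required, 332,819 in favor — not approved.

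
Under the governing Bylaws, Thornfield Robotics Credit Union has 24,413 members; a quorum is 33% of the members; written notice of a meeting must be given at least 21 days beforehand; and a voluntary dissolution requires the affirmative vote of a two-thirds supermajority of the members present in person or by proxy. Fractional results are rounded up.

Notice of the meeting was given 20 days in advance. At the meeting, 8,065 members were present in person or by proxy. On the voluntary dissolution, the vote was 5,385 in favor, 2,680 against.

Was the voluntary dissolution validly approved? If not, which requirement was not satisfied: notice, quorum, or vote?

Invalid — notice requirement not satisfied.

Notice: 20 days given; 21 required. Not satisfied.
Quorum: 33% of 24,413 = 8,056.29, rounded up to 8,057; 8,065 present. Satisfied.
Vote: requires two-thirds of those present (8,065); 2/3 of 8065 = 5376.67, rounded up to 5377, so 5,377 needed; 5,385 in favor. Satisfied.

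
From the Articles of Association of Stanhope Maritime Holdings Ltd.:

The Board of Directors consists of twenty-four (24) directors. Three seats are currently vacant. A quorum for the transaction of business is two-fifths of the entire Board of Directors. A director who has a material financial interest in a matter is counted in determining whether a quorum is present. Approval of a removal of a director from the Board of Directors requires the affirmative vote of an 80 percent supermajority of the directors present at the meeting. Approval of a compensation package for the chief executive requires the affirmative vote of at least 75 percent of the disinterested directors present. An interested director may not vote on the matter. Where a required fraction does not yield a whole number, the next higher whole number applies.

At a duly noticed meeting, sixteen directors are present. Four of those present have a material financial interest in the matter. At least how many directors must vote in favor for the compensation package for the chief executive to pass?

9

The compensation package for the chief executive requires three-fourths of the disinterested directors present (16 − 4 = 12).
3/4 of 12 = 9.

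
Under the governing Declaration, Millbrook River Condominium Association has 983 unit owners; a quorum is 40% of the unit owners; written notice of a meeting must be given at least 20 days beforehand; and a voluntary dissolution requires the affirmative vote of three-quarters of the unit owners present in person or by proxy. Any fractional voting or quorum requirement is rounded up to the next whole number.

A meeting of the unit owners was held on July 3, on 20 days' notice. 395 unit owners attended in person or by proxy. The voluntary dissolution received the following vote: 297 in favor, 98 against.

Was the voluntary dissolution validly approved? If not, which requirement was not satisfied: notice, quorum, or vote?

Valid — all requirements satisfied.

Notice: 20 days given; 20 required. Satisfied.
Quorum: 40% of 983 = 393.20, rounded up to 394; 395 present. Satisfied.
Vote: requires three-fourths of those present (395); 3/4 of 395 = 296.25, rounded up to 297, so 297 needed; 297 in favor. Satisfied.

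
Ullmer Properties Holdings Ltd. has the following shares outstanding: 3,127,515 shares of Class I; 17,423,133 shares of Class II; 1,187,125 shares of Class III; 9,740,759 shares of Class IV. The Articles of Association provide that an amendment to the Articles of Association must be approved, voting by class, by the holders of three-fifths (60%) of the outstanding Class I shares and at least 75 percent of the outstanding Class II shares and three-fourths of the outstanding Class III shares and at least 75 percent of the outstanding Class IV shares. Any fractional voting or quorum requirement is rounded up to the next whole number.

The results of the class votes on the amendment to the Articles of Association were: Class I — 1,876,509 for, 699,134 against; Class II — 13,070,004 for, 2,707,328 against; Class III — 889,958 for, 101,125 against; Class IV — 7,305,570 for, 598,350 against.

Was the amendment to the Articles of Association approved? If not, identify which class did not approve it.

Not approved — the Class III shares did not give the required vote.

Class I: 3/5 of 3127515 = 1876509; 1,876,509 required, 1,876,509 in favor — approved.
Class II: 3/4 of 17423133 = 13067349.75, rounded up to 13067350; 13,067,350 required, 13,070,004 in favor — approved.
Class III: 3/4 of 1187125 = 890343.75, rounded up to 890344; 890,344 required, 889,958 in favor — not approved.
Class IV: 3/4 of 9740759 = 7305569.25, rounded up to 7305570; 7,305,570 required, 7,305,570 in favor — approved.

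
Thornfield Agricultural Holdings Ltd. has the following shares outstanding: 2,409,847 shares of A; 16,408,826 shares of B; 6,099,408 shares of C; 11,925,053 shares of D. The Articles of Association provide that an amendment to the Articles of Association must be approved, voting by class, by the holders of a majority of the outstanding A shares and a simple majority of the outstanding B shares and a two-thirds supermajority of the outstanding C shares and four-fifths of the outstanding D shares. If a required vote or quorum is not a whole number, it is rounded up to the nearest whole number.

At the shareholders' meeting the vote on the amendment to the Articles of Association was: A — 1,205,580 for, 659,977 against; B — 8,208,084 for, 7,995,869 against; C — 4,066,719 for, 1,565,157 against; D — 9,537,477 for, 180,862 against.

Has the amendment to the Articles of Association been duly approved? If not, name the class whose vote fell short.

Not approved — the D shares did not give the required vote.

A: a majority of 2409847 is 1204924; 1,204,924 required, 1,205,580 in favor — approved.
B: a majority of 16408826 is 8204414; 8,204,414 required, 8,208,084 in favor — approved.
C: 2/3 of 6099408 = 4066272; 4,066,272 required, 4,066,719 in favor — approved.
D: 4/5 of 11925053 = 9540042.40, rounded up to 9540043; 9,540,043 required, 9,537,477 in favor — not approved.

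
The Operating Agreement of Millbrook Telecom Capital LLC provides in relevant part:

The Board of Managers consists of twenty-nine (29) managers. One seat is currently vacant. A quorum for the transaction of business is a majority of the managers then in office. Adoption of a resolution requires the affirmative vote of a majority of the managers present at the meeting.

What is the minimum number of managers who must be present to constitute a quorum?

15

A majority of 28 is 15.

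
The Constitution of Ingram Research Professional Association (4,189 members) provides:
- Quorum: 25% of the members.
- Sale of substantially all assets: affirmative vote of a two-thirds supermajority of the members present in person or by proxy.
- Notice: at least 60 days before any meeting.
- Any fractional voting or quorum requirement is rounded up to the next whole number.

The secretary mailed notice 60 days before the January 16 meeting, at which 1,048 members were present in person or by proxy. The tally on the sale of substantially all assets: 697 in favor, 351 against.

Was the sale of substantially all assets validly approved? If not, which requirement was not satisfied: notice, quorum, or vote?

Notice: 60 days given; 60 required. Satisfied.
Quorum: 25% of 4,189 = 1,047.25, rounded up to 1,048; 1,048 present. Satisfied.
Vote: requires two-thirds of those present (1,048); 2/3 of 1048 = 698.67, rounded up to 699, so 699 needed; 697 in favor. Not satisfied.

Invalid — vote requirement not satisfied.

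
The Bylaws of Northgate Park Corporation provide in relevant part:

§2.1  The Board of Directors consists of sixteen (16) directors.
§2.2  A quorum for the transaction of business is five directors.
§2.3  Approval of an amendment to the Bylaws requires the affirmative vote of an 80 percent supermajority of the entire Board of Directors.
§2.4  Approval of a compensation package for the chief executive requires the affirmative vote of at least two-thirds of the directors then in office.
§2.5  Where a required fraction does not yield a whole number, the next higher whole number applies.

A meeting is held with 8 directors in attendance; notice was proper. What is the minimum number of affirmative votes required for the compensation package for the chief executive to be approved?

The compensation package for the chief executive requires two-thirds of the directors then in office (16).
2/3 of 16 = 10.67, rounded up to 11.
(Only 8 can vote, so the compensation package for the chief executive cannot pass at this meeting, but the required vote is still 11.)

11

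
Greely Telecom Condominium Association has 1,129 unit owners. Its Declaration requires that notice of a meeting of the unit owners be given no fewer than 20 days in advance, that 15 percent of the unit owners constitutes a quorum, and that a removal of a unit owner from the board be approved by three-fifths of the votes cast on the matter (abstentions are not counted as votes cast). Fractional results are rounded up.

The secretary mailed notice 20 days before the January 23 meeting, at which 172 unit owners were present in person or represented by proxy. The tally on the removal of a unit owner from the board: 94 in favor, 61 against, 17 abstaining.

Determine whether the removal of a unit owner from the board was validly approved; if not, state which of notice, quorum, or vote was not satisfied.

Notice: 20 days given; 20 required. Satisfied.
Quorum: 15% of 1,129 = 169.35, rounded up to 170; 172 present. Satisfied.
Vote: requires three-fifths of the votes cast (172 − 17 abstaining = 155); 3/5 of 155 = 93, so 93 needed; 94 in favor. Satisfied.

Valid — all requirements satisfied.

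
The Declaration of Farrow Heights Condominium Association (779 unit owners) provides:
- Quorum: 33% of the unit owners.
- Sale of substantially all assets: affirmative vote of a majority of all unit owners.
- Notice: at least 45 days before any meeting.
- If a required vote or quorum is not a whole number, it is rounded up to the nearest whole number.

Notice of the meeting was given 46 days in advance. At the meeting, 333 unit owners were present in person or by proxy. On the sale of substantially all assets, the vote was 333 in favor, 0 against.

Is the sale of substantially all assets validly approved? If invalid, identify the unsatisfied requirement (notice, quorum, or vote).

Notice: 46 days given; 45 required. Satisfied.
Quorum: 33% of 779 = 257.07, rounded up to 258; 333 present. Satisfied.
Vote: requires a majority of all unit owners (779); a majority of 779 is 390, so 390 needed; 333 in favor. Not satisfied.

Invalid — vote requirement not satisfied.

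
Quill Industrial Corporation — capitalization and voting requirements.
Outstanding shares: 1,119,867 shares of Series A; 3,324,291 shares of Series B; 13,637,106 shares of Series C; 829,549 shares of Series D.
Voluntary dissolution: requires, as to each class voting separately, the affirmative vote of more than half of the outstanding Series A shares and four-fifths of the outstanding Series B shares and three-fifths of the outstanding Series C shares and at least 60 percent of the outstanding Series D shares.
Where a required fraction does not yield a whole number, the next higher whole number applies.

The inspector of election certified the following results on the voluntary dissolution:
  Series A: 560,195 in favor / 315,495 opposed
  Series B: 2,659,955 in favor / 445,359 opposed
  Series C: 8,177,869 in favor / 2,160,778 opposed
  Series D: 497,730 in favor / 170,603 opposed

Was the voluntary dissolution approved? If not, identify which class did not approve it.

Series A: a majority of 1119867 is 559934; 559,934 required, 560,195 in favor — approved.
Series B: 4/5 of 3324291 = 2659432.80, rounded up to 2659433; 2,659,433 required, 2,659,955 in favor — approved.
Series C: 3/5 of 13637106 = 8182263.60, rounded up to 8182264; 8,182,264 required, 8,177,869 in favor — not approved.
Series D: 3/5 of 829549 = 497729.40, rounded up to 497730; 497,730 required, 497,730 in favor — approved.

Not approved — the Series C shares did not give the required vote.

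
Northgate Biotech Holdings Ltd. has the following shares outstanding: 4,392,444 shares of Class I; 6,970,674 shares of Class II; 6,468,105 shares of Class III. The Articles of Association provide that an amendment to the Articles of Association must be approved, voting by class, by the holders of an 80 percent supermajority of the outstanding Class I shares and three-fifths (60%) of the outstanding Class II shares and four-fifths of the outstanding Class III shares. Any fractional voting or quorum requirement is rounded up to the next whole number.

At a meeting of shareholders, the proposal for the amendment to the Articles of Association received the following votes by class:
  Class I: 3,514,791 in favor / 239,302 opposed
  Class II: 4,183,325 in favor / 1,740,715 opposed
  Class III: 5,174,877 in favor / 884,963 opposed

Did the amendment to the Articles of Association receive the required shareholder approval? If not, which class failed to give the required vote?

Approved — every class gave the required vote.

Class I: 4/5 of 4392444 = 3513955.20, rounded up to 3513956; 3,513,956 required, 3,514,791 in favor — approved.
Class II: 3/5 of 6970674 = 4182404.40, rounded up to 4182405; 4,182,405 required, 4,183,325 in favor — approved.
Class III: 4/5 of 6468105 = 5174484; 5,174,484 required, 5,174,877 in favor — approved.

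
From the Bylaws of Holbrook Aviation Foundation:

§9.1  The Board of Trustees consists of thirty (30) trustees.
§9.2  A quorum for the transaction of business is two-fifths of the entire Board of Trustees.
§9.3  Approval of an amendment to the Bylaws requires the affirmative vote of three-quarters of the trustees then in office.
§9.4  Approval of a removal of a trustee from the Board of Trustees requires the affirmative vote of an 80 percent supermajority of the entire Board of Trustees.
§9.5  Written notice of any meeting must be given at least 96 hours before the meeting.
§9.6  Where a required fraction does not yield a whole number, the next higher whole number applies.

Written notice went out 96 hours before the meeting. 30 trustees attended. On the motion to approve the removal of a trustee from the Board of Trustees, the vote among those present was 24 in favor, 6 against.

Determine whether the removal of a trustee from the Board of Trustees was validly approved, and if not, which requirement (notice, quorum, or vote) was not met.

Notice: 96 hours given; 96 required (96 ≥ 96). Satisfied.
Quorum: 30 present; quorum is 12. Satisfied.
Vote: the removal of a trustee from the Board of Trustees requires four-fifths of the entire Board of Trustees (30). 4/5 of 30 = 24, so 24 affirmative votes are needed; 24 voted in favor. Satisfied.

Valid — all requirements satisfied.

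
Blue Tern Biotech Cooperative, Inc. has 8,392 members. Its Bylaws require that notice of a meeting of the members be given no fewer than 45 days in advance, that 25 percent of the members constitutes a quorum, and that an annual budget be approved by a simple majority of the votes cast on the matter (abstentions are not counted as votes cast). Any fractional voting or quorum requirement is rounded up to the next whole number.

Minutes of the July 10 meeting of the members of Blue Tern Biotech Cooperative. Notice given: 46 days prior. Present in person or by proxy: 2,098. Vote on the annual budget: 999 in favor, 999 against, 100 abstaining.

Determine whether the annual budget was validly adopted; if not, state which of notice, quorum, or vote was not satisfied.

Invalid — vote requirement not satisfied.

Notice: 46 days given; 45 required. Satisfied.
Quorum: 25% of 8,392 = 2,098; 2,098 present. Satisfied.
Vote: requires a majority of the votes cast (2,098 − 100 abstaining = 1,998); a majority of 1998 is 1000, so 1,000 needed; 999 in favor. Not satisfied.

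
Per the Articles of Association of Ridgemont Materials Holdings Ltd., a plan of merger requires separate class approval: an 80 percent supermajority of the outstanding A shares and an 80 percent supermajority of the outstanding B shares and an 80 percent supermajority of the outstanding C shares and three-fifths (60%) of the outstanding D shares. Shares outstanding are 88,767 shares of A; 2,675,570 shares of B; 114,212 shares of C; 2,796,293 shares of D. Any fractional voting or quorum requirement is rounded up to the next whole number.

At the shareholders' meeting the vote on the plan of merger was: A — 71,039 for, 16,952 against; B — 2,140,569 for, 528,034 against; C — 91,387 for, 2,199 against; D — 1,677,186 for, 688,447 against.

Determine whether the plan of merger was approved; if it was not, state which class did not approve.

Not approved — the D shares did not give the required vote.

A: 4/5 of 88767 = 71013.60, rounded up to 71014; 71,014 required, 71,039 in favor — approved.
B: 4/5 of 2675570 = 2140456; 2,140,456 required, 2,140,569 in favor — approved.
C: 4/5 of 114212 = 91369.60, rounded up to 91370; 91,370 required, 91,387 in favor — approved.
D: 3/5 of 2796293 = 1677775.80, rounded up to 1677776; 1,677,776 required, 1,677,186 in favor — not approved.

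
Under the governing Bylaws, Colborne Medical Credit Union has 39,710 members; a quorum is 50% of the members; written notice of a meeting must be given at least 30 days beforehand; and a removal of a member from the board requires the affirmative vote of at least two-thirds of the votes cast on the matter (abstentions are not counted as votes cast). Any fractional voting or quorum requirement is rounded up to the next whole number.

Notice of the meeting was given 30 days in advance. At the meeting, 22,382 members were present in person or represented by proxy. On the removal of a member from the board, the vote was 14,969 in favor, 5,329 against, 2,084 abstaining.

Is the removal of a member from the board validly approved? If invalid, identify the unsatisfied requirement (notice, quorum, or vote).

Valid — all requirements satisfied.

Notice: 30 days given; 30 required. Satisfied.
Quorum: 50% of 39,710 = 19,855; 22,382 present. Satisfied.
Vote: requires two-thirds of the votes cast (22,382 − 2,084 abstaining = 20,298); 2/3 of 20298 = 13532, so 13,532 needed; 14,969 in favor. Satisfied.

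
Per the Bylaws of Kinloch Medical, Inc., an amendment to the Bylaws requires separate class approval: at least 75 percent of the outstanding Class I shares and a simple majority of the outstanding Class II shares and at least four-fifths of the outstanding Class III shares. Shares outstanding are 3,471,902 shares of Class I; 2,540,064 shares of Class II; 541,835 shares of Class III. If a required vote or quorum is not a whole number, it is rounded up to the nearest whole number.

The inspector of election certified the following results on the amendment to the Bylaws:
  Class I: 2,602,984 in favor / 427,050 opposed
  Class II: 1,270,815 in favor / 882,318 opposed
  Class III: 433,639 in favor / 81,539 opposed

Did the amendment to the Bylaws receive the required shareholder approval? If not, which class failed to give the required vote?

Not approved — the Class I shares did not give the required vote.

Class I: 3/4 of 3471902 = 2603926.50, rounded up to 2603927; 2,603,927 required, 2,602,984 in favor — not approved.
Class II: a majority of 2540064 is 1270033; 1,270,033 required, 1,270,815 in favor — approved.
Class III: 4/5 of 541835 = 433468; 433,468 required, 433,639 in favor — approved.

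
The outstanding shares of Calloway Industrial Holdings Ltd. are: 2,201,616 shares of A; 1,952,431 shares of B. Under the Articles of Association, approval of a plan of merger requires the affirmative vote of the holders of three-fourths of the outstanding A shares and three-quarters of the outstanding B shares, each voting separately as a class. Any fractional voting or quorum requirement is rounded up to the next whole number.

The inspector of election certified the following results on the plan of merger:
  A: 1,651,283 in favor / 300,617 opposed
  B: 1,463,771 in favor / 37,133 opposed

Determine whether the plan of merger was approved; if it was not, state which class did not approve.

A: 3/4 of 2201616 = 1651212; 1,651,212 required, 1,651,283 in favor — approved.
B: 3/4 of 1952431 = 1464323.25, rounded up to 1464324; 1,464,324 required, 1,463,771 in favor — not approved.

Not approved — the B shares did not give the required vote.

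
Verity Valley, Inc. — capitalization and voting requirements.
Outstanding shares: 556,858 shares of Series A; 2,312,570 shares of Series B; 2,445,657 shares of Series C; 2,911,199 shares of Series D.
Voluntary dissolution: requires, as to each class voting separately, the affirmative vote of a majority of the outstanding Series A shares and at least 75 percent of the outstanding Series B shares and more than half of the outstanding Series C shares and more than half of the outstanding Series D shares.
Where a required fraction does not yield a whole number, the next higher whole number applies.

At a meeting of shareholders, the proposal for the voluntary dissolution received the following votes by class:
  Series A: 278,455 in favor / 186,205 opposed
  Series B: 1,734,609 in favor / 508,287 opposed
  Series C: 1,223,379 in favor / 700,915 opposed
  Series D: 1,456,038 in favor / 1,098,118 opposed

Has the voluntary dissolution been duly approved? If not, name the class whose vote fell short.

Approved — every class gave the required vote.

Series A: a majority of 556858 is 278430; 278,430 required, 278,455 in favor — approved.
Series B: 3/4 of 2312570 = 1734427.50, rounded up to 1734428; 1,734,428 required, 1,734,609 in favor — approved.
Series C: a majority of 2445657 is 1222829; 1,222,829 required, 1,223,379 in favor — approved.
Series D: a majority of 2911199 is 1455600; 1,455,600 required, 1,456,038 in favor — approved.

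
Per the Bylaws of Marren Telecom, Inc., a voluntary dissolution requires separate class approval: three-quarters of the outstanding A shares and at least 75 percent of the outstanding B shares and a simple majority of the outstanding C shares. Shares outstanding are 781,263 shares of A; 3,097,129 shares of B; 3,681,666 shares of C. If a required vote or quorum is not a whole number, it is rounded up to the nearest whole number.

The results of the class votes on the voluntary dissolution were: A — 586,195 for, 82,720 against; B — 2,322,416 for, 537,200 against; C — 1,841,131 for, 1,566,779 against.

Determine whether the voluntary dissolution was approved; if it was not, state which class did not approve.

Not approved — the B shares did not give the required vote.

A: 3/4 of 781263 = 585947.25, rounded up to 585948; 585,948 required, 586,195 in favor — approved.
B: 3/4 of 3097129 = 2322846.75, rounded up to 2322847; 2,322,847 required, 2,322,416 in favor — not approved.
C: a majority of 3681666 is 1840834; 1,840,834 required, 1,841,131 in favor — approved.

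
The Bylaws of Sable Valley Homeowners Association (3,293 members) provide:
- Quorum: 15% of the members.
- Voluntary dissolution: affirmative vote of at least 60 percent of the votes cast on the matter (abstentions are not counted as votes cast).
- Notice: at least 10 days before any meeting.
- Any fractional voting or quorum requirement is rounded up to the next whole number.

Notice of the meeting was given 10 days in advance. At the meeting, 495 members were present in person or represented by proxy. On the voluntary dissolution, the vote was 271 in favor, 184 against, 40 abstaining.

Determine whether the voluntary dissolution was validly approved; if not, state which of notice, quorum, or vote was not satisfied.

Invalid — vote requirement not satisfied.

Notice: 10 days given; 10 required. Satisfied.
Quorum: 15% of 3,293 = 493.95, rounded up to 494; 495 present. Satisfied.
Vote: requires three-fifths of the votes cast (495 − 40 abstaining = 455); 3/5 of 455 = 273, so 273 needed; 271 in favor. Not satisfied.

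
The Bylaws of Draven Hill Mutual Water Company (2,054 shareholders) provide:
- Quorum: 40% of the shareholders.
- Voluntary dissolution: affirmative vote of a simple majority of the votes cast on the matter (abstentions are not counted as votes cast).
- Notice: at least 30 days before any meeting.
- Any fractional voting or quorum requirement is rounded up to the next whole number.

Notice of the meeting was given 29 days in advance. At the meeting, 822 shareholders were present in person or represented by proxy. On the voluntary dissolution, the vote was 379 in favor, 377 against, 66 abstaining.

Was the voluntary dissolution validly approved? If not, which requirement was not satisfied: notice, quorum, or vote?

Notice: 29 days given; 30 required. Not satisfied.
Quorum: 40% of 2,054 = 821.60, rounded up to 822; 822 present. Satisfied.
Vote: requires a majority of the votes cast (822 − 66 abstaining = 756); a majority of 756 is 379, so 379 needed; 379 in favor. Satisfied.

Invalid — notice requirement not satisfied.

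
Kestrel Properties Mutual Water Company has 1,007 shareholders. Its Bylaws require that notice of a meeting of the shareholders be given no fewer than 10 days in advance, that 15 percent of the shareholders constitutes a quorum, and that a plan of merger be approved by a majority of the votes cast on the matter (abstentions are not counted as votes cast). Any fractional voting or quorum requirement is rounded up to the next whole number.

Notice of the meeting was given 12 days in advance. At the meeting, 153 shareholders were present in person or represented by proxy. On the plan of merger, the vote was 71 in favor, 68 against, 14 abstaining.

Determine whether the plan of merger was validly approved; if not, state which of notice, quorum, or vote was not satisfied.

Notice: 12 days given; 10 required. Satisfied.
Quorum: 15% of 1,007 = 151.05, rounded up to 152; 153 present. Satisfied.
Vote: requires a majority of the votes cast (153 − 14 abstaining = 139); a majority of 139 is 70, so 70 needed; 71 in favor. Satisfied.

Valid — all requirements satisfied.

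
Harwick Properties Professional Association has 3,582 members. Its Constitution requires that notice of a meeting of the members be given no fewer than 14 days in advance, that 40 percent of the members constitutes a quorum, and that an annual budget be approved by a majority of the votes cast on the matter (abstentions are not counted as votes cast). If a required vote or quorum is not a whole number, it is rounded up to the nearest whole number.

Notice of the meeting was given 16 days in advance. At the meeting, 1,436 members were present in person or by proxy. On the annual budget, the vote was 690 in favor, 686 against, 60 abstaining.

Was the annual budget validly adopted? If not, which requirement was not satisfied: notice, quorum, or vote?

Valid — all requirements satisfied.

Notice: 16 days given; 14 required. Satisfied.
Quorum: 40% of 3,582 = 1,432.80, rounded up to 1,433; 1,436 present. Satisfied.
Vote: requires a majority of the votes cast (1,436 − 60 abstaining = 1,376); a majority of 1376 is 689, so 689 needed; 690 in favor. Satisfied.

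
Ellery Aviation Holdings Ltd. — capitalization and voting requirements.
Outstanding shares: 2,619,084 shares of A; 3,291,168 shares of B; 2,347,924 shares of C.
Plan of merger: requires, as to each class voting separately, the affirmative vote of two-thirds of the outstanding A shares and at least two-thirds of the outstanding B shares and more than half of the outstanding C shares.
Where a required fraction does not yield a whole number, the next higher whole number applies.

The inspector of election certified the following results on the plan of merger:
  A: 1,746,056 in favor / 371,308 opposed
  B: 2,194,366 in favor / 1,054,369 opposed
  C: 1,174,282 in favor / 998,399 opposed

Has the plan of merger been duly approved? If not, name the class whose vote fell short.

A: 2/3 of 2619084 = 1746056; 1,746,056 required, 1,746,056 in favor — approved.
B: 2/3 of 3291168 = 2194112; 2,194,112 required, 2,194,366 in favor — approved.
C: a majority of 2347924 is 1173963; 1,173,963 required, 1,174,282 in favor — approved.

Approved — every class gave the required vote.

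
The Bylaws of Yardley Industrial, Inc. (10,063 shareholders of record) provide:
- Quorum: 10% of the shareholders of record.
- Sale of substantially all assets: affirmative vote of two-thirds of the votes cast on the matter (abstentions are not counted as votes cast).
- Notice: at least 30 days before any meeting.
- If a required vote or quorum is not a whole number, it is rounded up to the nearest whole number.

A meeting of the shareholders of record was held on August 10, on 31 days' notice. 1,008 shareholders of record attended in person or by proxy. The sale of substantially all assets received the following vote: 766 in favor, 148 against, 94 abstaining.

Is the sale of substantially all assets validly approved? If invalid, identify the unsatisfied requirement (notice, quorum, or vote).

Notice: 31 days given; 30 required. Satisfied.
Quorum: 10% of 10,063 = 1,006.30, rounded up to 1,007; 1,008 present. Satisfied.
Vote: requires two-thirds of the votes cast (1,008 − 94 abstaining = 914); 2/3 of 914 = 609.33, rounded up to 610, so 610 needed; 766 in favor. Satisfied.

Valid — all requirements satisfied.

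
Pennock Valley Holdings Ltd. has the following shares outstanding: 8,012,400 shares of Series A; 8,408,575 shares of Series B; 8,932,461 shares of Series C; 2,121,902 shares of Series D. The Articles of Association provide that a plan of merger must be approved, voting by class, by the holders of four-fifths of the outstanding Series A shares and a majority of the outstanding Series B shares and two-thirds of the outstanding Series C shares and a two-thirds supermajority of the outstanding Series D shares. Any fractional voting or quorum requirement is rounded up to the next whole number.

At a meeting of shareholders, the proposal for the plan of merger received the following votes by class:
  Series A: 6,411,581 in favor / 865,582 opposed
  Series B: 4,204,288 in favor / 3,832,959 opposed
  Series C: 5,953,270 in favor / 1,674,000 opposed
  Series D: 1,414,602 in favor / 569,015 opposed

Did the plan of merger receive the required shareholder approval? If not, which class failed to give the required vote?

Series A: 4/5 of 8012400 = 6409920; 6,409,920 required, 6,411,581 in favor — approved.
Series B: a majority of 8408575 is 4204288; 4,204,288 required, 4,204,288 in favor — approved.
Series C: 2/3 of 8932461 = 5954974; 5,954,974 required, 5,953,270 in favor — not approved.
Series D: 2/3 of 2121902 = 1414601.33, rounded up to 1414602; 1,414,602 required, 1,414,602 in favor — approved.

Not approved — the Series C shares did not give the required vote.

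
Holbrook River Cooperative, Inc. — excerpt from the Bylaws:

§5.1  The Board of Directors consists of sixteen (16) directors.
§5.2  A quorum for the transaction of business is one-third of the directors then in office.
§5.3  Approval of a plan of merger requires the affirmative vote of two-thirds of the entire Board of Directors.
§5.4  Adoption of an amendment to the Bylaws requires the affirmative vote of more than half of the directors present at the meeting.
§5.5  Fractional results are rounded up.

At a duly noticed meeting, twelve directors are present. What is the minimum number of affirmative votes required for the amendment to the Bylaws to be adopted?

The amendment to the Bylaws requires a majority of the directors present (12).
A majority of 12 is 7.

7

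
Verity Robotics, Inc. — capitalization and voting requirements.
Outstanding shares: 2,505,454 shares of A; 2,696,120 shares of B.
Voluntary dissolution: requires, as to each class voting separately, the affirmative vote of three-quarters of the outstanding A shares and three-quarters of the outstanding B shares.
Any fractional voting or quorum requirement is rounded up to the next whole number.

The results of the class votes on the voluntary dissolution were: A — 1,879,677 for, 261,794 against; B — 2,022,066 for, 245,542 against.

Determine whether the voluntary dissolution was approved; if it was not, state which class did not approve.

A: 3/4 of 2505454 = 1879090.50, rounded up to 1879091; 1,879,091 required, 1,879,677 in favor — approved.
B: 3/4 of 2696120 = 2022090; 2,022,090 required, 2,022,066 in favor — not approved.

Not approved — the B shares did not give the required vote.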